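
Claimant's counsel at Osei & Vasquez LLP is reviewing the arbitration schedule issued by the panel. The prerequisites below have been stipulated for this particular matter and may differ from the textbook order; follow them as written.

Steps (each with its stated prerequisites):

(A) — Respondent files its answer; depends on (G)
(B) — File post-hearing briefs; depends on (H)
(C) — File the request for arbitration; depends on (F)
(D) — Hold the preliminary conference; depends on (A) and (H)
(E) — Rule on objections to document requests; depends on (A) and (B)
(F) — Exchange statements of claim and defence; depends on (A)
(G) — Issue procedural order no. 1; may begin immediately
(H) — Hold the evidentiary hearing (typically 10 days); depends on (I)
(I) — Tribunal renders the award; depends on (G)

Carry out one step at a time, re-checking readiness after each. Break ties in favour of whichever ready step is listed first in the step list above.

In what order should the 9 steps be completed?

Only (G) has no prerequisites, so it is first.
Now (A) and (I) have their prerequisites met. (A) is listed earlier, so (A) next.
Now (F) and (I) have their prerequisites met. (F) is listed earlier, so (F) next.
(C) now also ready, so the ready set is {(C), (I)}; (C) is listed earlier → (C).
(I) needed (G), now all done → (I).
(H) needed (I), now all done → (H).
(B) and (D) are both available; (B) is listed earlier → (B).
Now (D) and (E) have their prerequisites met. (D) is listed earlier, so (D) next.
(E) is the only step now ready → (E).

(G), (A), (F), (C), (I), (H), (B), (D), (E)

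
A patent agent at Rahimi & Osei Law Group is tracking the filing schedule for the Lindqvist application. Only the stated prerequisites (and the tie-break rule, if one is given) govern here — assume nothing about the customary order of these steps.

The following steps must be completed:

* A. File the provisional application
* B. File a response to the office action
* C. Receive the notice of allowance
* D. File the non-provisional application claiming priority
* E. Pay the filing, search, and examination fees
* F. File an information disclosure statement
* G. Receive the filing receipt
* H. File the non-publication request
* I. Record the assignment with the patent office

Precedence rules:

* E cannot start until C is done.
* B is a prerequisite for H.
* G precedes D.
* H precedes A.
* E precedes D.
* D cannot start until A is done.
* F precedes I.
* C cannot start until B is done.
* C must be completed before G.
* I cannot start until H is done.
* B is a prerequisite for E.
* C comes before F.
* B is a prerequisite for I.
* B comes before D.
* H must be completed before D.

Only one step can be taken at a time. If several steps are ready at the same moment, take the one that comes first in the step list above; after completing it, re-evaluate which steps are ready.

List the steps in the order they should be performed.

B C E F G H A D I

Only B has no prerequisites, so it is first.
C and H are both available; C is listed earlier → C.
E, F and G now also ready, so the ready set is {E, F, G, H}; E is listed earlier → E.
Ready: F, G and H. F is listed earlier → F.
Ready: G and H. G is listed earlier → G.
H is the only step now ready → H.
Ready: A and I. A is listed earlier → A.
D now also ready, so the ready set is {D, I}; D is listed earlier → D.
I needed B, F and H, now all done → I.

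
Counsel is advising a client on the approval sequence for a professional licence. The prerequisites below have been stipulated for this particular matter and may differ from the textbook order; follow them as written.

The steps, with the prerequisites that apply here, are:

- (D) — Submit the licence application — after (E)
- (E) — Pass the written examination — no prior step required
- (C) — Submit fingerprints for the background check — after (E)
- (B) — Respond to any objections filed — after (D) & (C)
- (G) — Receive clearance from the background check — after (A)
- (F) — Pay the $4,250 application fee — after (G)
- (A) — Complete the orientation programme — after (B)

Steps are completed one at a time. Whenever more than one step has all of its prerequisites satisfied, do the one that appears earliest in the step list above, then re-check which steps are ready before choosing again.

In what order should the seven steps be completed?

(E), (D), (C), (B), (A), (G), (F)

Only (E) has no prerequisites, so it is first.
(D) and (C) are both available; (D) is listed earlier → (D).
(C) needed (E), now all done → (C).
Next only (B) has its prerequisites met → (B).
(A) needed (B), now all done → (A).
Next only (G) has its prerequisites met → (G).
(F) needed (G), now all done → (F).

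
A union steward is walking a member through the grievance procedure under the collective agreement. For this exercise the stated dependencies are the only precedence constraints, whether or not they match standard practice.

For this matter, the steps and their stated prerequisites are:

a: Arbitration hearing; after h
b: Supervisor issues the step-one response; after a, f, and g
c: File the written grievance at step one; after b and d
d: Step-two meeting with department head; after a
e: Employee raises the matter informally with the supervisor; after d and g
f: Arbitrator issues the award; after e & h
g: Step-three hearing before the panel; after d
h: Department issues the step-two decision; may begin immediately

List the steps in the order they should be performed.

h, a, d, g, e, f, b, c

h is the only step with nothing outstanding, so it goes first.
Next only a has its prerequisites met → a.
d needed a, now all done → d.
That leaves g as the only ready step → g.
e needed d and g, now all done → e.
That leaves f as the only ready step → f.
b is the only step now ready → b.
c is the only step now ready → c.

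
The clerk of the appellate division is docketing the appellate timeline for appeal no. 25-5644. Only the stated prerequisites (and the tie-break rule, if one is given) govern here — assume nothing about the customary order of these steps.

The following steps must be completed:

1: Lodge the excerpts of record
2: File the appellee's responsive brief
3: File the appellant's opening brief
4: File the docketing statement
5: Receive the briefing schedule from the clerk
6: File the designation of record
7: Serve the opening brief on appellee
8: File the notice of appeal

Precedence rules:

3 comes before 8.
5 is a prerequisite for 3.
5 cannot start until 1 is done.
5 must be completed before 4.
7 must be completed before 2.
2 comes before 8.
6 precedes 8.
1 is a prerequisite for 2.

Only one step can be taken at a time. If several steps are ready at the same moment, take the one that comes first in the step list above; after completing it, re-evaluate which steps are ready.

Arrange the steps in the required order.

1 → 5 → 3 → 4 → 6 → 7 → 2 → 8

1, 6 and 7 have no prerequisites; 1 is listed earlier, so 1 is first.
Ready: 5, 6 and 7. 5 is listed earlier → 5.
3 and 4 now also ready, so the ready set is {3, 4, 6, 7}; 3 is listed earlier → 3.
Now 4, 6 and 7 have their prerequisites met. 4 is listed earlier, so 4 next.
6 and 7 are both available; 6 is listed earlier → 6.
Next only 7 has its prerequisites met → 7.
2 needed 1 and 7, now all done → 2.
8 needed 2, 3 and 6, now all done → 8.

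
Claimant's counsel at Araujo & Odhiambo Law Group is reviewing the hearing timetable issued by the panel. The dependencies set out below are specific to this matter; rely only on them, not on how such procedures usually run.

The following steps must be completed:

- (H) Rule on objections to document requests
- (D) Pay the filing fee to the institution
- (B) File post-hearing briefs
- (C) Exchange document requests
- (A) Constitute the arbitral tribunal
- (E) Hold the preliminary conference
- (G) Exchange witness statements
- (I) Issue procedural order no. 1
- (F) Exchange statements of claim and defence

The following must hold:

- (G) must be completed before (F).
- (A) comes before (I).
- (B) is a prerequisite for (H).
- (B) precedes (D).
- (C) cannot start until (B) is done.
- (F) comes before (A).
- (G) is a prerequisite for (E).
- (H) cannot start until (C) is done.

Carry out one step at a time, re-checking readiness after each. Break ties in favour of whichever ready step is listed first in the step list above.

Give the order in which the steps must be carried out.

(B), (D), (C), (H), (G), (E), (F), (A), (I)

Nothing is required for (B) and (G). (B) is listed earlier → (B) first.
(D) and (C) now also ready, so the ready set is {(D), (C), (G)}; (D) is listed earlier → (D).
(C) and (G) are both available; (C) is listed earlier → (C).
Now (H) and (G) have their prerequisites met. (H) is listed earlier, so (H) next.
That leaves (G) as the only ready step → (G).
(E) and (F) are both available; (E) is listed earlier → (E).
(F) is the only step now ready → (F).
(A) needed (F), now all done → (A).
That leaves (I) as the only ready step → (I).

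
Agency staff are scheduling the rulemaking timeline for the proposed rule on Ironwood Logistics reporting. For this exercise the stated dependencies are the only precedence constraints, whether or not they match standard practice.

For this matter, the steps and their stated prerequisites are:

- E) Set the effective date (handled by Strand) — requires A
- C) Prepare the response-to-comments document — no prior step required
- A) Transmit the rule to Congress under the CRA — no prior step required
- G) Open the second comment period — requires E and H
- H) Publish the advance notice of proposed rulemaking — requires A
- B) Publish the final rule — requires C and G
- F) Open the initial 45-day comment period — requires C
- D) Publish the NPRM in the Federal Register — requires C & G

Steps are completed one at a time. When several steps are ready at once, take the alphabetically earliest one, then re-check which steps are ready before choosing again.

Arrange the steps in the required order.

A → C → E → F → H → G → B → D

Nothing is required for A and C. A has the earlier label → A first.
C, E and H are all available; C has the earlier label → C.
Ready: E, F and H. E has the earlier label → E.
Now F and H have their prerequisites met. F has the earlier label, so F next.
That leaves H as the only ready step → H.
G is the only step now ready → G.
Ready: B and D. B has the earlier label → B.
Next only D has its prerequisites met → D.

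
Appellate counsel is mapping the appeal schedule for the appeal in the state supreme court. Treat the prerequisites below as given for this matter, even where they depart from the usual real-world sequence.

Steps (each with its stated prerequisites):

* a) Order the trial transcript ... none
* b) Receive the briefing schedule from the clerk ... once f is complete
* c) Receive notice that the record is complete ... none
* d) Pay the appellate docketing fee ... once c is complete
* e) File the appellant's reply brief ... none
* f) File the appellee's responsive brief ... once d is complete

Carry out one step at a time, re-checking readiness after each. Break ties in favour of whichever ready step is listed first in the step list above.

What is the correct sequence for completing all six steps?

a → c → d → e → f → b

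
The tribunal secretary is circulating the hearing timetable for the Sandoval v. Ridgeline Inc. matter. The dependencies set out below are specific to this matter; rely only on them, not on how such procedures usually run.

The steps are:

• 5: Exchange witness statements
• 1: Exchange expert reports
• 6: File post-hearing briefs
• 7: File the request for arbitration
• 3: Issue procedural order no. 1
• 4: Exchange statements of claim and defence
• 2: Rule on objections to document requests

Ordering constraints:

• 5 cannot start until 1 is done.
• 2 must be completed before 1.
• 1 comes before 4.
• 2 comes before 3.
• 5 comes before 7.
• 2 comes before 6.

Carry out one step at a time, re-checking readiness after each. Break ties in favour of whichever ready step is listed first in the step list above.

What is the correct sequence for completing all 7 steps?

2 is the only step with nothing outstanding, so it goes first.
Ready: 1, 6 and 3. 1 is listed earlier → 1.
Now 5, 6, 3 and 4 have their prerequisites met. 5 is listed earlier, so 5 next.
7 now also ready, so the ready set is {6, 7, 3, 4}; 6 is listed earlier → 6.
7, 3 and 4 are all available; 7 is listed earlier → 7.
Now 3 and 4 have their prerequisites met. 3 is listed earlier, so 3 next.
4 needed 1, now all done → 4.

2 1 5 6 7 3 4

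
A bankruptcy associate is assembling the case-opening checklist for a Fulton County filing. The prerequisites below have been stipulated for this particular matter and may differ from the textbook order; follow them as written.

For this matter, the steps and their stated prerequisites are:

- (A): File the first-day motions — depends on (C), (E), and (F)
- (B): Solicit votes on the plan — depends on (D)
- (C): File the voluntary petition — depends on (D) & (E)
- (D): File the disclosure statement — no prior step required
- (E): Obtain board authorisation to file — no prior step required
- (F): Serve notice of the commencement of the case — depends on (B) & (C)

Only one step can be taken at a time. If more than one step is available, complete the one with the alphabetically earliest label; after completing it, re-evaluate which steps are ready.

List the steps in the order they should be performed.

(D), (B), (E), (C), (F), (A)

(D) and (E) have no prerequisites; (D) has the earlier label, so (D) is first.
(B) now also ready, so the ready set is {(B), (E)}; (B) has the earlier label → (B).
That leaves (E) as the only ready step → (E).
(C) needed (D) and (E), now all done → (C).
That leaves (F) as the only ready step → (F).
Next only (A) has its prerequisites met → (A).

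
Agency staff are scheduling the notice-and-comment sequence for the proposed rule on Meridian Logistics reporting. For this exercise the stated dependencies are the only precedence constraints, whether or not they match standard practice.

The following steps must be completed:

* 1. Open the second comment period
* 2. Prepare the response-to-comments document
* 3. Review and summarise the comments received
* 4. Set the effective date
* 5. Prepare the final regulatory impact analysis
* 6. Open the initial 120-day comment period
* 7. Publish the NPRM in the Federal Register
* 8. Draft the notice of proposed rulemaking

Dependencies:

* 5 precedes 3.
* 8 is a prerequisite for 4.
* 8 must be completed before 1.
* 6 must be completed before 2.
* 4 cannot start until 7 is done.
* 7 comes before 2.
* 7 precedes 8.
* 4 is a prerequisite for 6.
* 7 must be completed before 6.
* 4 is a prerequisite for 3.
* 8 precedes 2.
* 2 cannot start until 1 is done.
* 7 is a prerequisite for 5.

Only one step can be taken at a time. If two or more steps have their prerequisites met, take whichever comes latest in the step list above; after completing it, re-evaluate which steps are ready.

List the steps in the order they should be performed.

Only 7 has no prerequisites, so it is first.
Ready: 8 and 5. 8 is listed later → 8.
4 and 1 now also ready, so the ready set is {5, 4, 1}; 5 is listed later → 5.
4 and 1 are both available; 4 is listed later → 4.
Ready: 6, 3 and 1. 6 is listed later → 6.
Ready: 3 and 1. 3 is listed later → 3.
1 is the only step now ready → 1.
Next only 2 has its prerequisites met → 2.

7, 8, 5, 4, 6, 3, 1, 2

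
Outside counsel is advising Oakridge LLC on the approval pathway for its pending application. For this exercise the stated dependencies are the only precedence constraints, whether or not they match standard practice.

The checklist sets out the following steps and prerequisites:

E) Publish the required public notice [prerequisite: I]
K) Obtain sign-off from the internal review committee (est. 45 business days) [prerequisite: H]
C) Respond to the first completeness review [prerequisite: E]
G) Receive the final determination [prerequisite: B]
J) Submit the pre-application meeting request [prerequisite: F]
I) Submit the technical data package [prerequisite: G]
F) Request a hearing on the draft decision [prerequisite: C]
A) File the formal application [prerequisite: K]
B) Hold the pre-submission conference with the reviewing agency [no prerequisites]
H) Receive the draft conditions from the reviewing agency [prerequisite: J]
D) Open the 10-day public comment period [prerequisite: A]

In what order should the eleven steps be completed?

B → G → I → E → C → F → J → H → K → A → D

Only B has no prerequisites, so it is first.
G is the only step now ready → G.
I needed G, now all done → I.
E needed I, now all done → E.
C needed E, now all done → C.
Next only F has its prerequisites met → F.
J is the only step now ready → J.
That leaves H as the only ready step → H.
That leaves K as the only ready step → K.
A needed K, now all done → A.
D needed A, now all done → D.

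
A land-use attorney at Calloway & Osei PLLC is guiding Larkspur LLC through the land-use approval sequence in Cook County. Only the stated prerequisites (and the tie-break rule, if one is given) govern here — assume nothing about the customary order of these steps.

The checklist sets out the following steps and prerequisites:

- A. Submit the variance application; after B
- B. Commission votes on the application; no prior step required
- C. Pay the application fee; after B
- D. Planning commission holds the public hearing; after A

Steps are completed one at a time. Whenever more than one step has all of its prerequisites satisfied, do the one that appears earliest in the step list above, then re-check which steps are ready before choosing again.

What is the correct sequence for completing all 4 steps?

B → A → C → D

B is the only step with nothing outstanding, so it goes first.
Ready: A and C. A is listed earlier → A.
D now also ready, so the ready set is {C, D}; C is listed earlier → C.
D needed A, now all done → D.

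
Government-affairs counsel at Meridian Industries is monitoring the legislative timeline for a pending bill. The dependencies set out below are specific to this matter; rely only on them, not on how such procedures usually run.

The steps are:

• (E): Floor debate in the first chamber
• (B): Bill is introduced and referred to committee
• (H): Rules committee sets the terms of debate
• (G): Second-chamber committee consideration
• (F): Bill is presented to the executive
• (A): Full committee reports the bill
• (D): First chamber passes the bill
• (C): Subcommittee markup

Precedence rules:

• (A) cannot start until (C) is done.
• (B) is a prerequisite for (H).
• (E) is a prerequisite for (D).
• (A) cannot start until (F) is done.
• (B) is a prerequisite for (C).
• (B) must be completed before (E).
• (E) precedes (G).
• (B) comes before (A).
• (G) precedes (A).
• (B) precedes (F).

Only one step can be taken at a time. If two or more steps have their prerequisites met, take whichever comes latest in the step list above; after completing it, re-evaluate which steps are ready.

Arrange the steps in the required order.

(B) (C) (F) (H) (E) (D) (G) (A)

(B) is the only step with nothing outstanding, so it goes first.
Now (C), (F), (H) and (E) have their prerequisites met. (C) is listed later, so (C) next.
Ready: (F), (H) and (E). (F) is listed later → (F).
(H) and (E) are both available; (H) is listed later → (H).
(E) needed (B), now all done → (E).
(D) and (G) are both available; (D) is listed later → (D).
(G) needed (E), now all done → (G).
Next only (A) has its prerequisites met → (A).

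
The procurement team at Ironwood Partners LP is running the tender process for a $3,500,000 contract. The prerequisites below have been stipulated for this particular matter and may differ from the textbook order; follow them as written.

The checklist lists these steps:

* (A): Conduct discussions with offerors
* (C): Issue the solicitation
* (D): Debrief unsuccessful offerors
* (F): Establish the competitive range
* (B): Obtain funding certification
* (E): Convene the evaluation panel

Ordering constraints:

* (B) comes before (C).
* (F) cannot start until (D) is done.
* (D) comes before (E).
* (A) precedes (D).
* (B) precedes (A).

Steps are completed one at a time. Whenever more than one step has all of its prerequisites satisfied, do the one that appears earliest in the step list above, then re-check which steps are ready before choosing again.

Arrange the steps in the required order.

(B), (A), (C), (D), (F), (E)

(B) has no prerequisites → (B) first.
Now (A) and (C) have their prerequisites met. (A) is listed earlier, so (A) next.
(D) now also ready, so the ready set is {(C), (D)}; (C) is listed earlier → (C).
Next only (D) has its prerequisites met → (D).
(F) and (E) are both available; (F) is listed earlier → (F).
Next only (E) has its prerequisites met → (E).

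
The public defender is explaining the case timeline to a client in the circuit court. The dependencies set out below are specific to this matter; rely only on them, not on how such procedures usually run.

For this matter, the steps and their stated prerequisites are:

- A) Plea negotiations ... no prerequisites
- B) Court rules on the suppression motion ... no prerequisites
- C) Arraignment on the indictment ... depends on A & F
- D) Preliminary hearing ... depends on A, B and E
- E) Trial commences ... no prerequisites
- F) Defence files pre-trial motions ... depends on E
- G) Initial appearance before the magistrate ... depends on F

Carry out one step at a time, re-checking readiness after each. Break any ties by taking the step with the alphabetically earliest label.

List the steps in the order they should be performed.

A → B → E → D → F → C → G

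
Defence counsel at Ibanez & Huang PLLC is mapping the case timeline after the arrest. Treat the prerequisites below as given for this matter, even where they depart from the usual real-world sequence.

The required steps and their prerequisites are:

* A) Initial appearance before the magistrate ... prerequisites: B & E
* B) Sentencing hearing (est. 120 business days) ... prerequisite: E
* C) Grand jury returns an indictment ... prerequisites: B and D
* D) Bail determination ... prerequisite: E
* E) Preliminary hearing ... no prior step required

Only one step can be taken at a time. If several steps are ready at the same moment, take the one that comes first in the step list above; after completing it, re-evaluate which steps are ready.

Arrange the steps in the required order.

E, B, A, D, C

E has no prerequisites → E first.
B and D are both available; B is listed earlier → B.
A now also ready, so the ready set is {A, D}; A is listed earlier → A.
D needed E, now all done → D.
C needed B and D, now all done → C.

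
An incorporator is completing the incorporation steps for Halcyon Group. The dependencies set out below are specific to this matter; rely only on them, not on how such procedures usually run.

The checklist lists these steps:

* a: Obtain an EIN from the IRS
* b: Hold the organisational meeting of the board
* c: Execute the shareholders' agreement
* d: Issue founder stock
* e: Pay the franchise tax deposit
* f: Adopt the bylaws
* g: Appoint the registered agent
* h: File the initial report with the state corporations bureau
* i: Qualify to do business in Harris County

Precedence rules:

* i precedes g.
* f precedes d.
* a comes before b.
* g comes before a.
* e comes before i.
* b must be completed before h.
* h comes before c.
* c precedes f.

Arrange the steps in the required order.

e is the only step with nothing outstanding, so it goes first.
Next only i has its prerequisites met → i.
g is the only step now ready → g.
a needed g, now all done → a.
b needed a, now all done → b.
h is the only step now ready → h.
That leaves c as the only ready step → c.
Next only f has its prerequisites met → f.
d needed f, now all done → d.

e i g a b h c f d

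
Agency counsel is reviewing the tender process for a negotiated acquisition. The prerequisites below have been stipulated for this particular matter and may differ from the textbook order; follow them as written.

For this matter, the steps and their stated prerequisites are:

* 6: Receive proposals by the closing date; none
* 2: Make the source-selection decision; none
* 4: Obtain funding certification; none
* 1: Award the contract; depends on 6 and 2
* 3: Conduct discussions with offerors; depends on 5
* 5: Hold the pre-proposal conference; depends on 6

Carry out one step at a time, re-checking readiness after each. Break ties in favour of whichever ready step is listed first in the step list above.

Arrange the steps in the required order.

6 2 4 1 5 3

Nothing is required for 6, 2 and 4. 6 is listed earlier → 6 first.
5 now also ready, so the ready set is {2, 4, 5}; 2 is listed earlier → 2.
1 now also ready, so the ready set is {4, 1, 5}; 4 is listed earlier → 4.
1 and 5 are both available; 1 is listed earlier → 1.
5 needed 6, now all done → 5.
3 needed 5, now all done → 3.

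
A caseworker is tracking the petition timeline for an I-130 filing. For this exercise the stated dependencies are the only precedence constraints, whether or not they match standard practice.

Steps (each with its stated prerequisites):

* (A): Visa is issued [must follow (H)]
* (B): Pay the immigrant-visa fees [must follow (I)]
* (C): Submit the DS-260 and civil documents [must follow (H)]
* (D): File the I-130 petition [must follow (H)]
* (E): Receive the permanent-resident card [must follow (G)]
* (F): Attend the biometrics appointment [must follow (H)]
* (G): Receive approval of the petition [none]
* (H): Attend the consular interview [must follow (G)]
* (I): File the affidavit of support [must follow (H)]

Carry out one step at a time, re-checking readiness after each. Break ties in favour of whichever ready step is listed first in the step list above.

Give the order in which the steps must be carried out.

Only (G) has no prerequisites, so it is first.
(E) and (H) are both available; (E) is listed earlier → (E).
(H) needed (G), now all done → (H).
Now (A), (C), (D), (F) and (I) have their prerequisites met. (A) is listed earlier, so (A) next.
Now (C), (D), (F) and (I) have their prerequisites met. (C) is listed earlier, so (C) next.
Ready: (D), (F) and (I). (D) is listed earlier → (D).
(F) and (I) are both available; (F) is listed earlier → (F).
(I) is the only step now ready → (I).
(B) needed (I), now all done → (B).

(G), (E), (H), (A), (C), (D), (F), (I), (B)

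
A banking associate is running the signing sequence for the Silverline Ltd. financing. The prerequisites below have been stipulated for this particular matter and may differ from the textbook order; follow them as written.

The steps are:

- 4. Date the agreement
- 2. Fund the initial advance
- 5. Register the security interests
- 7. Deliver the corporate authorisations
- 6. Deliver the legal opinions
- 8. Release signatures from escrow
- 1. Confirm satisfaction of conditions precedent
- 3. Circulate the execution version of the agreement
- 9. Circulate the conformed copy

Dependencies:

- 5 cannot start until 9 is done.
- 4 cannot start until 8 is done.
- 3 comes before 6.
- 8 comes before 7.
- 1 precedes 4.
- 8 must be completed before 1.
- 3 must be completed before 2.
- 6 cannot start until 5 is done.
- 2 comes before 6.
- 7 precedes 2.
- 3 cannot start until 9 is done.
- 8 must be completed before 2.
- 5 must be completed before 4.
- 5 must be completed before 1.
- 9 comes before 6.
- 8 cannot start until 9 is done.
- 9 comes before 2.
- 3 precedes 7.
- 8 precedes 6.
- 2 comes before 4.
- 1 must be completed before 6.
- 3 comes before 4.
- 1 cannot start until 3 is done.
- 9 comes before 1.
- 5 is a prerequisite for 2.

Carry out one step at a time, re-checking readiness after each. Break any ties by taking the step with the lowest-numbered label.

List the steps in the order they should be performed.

9 is the only step with nothing outstanding, so it goes first.
Ready: 3, 5 and 8. 3 has the earlier label → 3.
5 and 8 are both available; 5 has the earlier label → 5.
Next only 8 has its prerequisites met → 8.
Ready: 1 and 7. 1 has the earlier label → 1.
Next only 7 has its prerequisites met → 7.
2 needed 3, 5, 7, 8 and 9, now all done → 2.
4 and 6 are both available; 4 has the earlier label → 4.
Next only 6 has its prerequisites met → 6.

9, 3, 5, 8, 1, 7, 2, 4, 6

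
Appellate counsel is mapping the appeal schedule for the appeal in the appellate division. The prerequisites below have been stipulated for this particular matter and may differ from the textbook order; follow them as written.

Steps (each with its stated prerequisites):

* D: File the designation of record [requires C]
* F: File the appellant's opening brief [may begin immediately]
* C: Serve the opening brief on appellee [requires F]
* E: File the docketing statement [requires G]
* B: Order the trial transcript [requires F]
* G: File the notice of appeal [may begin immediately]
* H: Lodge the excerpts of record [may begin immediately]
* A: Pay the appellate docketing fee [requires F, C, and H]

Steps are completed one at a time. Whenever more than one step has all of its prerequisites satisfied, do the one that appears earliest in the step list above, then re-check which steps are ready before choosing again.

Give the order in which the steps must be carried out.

Nothing is required for F, G and H. F is listed earlier → F first.
C and B now also ready, so the ready set is {C, B, G, H}; C is listed earlier → C.
Ready: D, B, G and H. D is listed earlier → D.
B, G and H are all available; B is listed earlier → B.
G and H are both available; G is listed earlier → G.
Now E and H have their prerequisites met. E is listed earlier, so E next.
H is the only step now ready → H.
A is the only step now ready → A.

F, C, D, B, G, E, H, A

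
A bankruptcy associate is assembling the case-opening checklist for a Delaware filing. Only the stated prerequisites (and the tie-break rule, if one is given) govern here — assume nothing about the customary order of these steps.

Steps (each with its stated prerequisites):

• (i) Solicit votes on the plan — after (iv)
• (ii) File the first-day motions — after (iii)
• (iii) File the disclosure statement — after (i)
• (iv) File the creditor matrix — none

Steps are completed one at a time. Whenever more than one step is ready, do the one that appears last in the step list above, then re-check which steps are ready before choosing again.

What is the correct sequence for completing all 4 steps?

(iv), (i), (iii), (ii)

Only (iv) has no prerequisites, so it is first.
Next only (i) has its prerequisites met → (i).
That leaves (iii) as the only ready step → (iii).
(ii) needed (iii), now all done → (ii).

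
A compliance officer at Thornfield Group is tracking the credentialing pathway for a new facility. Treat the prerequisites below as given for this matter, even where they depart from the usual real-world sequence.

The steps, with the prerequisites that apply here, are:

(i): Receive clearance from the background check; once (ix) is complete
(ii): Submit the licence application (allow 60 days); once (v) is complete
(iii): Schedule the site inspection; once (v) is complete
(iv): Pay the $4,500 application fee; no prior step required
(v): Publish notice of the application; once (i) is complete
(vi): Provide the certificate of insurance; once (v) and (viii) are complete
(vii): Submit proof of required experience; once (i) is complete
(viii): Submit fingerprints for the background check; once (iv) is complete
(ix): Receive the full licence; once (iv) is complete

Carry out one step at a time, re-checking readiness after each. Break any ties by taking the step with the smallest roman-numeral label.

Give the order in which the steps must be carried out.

(iv) (viii) (ix) (i) (v) (ii) (iii) (vi) (vii)

(iv) has no prerequisites → (iv) first.
Now (viii) and (ix) have their prerequisites met. (viii) has the earlier label, so (viii) next.
(ix) is the only step now ready → (ix).
(i) needed (ix), now all done → (i).
Ready: (v) and (vii). (v) has the earlier label → (v).
(ii), (iii), (vi) and (vii) are all available; (ii) has the earlier label → (ii).
Ready: (iii), (vi) and (vii). (iii) has the earlier label → (iii).
Now (vi) and (vii) have their prerequisites met. (vi) has the earlier label, so (vi) next.
That leaves (vii) as the only ready step → (vii).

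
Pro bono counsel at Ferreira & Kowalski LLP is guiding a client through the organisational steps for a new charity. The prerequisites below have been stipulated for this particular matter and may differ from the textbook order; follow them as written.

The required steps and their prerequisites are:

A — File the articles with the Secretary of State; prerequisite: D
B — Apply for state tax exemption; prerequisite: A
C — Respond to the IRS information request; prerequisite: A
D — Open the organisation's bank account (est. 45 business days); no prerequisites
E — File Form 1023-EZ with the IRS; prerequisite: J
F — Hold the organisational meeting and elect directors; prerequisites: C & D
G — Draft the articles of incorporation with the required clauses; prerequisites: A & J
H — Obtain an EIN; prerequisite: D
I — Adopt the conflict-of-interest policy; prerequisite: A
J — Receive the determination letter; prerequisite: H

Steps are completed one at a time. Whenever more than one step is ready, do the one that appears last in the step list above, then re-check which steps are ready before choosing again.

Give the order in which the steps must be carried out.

D is the only step with nothing outstanding, so it goes first.
H and A are both available; H is listed later → H.
J now also ready, so the ready set is {J, A}; J is listed later → J.
Now E and A have their prerequisites met. E is listed later, so E next.
A is the only step now ready → A.
Now I, G, C and B have their prerequisites met. I is listed later, so I next.
G, C and B are all available; G is listed later → G.
Now C and B have their prerequisites met. C is listed later, so C next.
Now F and B have their prerequisites met. F is listed later, so F next.
B needed A, now all done → B.

D → H → J → E → A → I → G → C → F → B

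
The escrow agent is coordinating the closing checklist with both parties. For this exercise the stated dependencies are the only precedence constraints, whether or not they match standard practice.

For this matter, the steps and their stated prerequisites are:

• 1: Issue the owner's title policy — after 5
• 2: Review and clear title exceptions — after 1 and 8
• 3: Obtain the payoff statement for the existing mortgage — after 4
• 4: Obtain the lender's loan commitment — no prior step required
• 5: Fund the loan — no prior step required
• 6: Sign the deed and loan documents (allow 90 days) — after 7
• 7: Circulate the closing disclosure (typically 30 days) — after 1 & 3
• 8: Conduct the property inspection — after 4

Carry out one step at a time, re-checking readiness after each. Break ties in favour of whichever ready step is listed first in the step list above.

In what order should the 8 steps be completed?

4 and 5 have no prerequisites; 4 is listed earlier, so 4 is first.
3 and 8 now also ready, so the ready set is {3, 5, 8}; 3 is listed earlier → 3.
Ready: 5 and 8. 5 is listed earlier → 5.
1 now also ready, so the ready set is {1, 8}; 1 is listed earlier → 1.
7 now also ready, so the ready set is {7, 8}; 7 is listed earlier → 7.
Ready: 6 and 8. 6 is listed earlier → 6.
That leaves 8 as the only ready step → 8.
That leaves 2 as the only ready step → 2.

4, 3, 5, 1, 7, 6, 8, 2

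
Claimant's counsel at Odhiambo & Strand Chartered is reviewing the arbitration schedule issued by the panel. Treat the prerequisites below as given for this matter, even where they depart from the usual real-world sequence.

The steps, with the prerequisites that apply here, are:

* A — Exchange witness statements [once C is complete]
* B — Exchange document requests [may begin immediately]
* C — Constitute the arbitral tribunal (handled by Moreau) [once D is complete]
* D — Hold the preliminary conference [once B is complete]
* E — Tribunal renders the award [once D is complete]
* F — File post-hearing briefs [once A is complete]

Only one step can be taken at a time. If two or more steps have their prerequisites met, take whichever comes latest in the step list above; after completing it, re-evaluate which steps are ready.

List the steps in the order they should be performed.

Only B has no prerequisites, so it is first.
D needed B, now all done → D.
Now E and C have their prerequisites met. E is listed later, so E next.
Next only C has its prerequisites met → C.
A needed C, now all done → A.
That leaves F as the only ready step → F.

B, D, E, C, A, F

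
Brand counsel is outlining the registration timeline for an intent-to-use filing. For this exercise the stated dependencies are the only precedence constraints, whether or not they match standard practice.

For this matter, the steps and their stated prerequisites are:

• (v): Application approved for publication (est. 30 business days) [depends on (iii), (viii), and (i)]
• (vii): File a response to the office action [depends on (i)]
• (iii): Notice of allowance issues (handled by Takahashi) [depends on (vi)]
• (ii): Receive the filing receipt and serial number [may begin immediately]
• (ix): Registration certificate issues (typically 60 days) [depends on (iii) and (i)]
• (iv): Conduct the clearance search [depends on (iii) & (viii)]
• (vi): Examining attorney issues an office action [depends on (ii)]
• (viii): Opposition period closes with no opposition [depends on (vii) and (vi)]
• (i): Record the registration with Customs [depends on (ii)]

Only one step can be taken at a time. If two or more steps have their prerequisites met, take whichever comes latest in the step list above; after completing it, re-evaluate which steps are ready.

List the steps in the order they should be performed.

(ii), (i), (vi), (iii), (ix), (vii), (viii), (iv), (v)

(ii) is the only step with nothing outstanding, so it goes first.
Now (i) and (vi) have their prerequisites met. (i) is listed later, so (i) next.
(vii) now also ready, so the ready set is {(vi), (vii)}; (vi) is listed later → (vi).
Ready: (iii) and (vii). (iii) is listed later → (iii).
(ix) now also ready, so the ready set is {(ix), (vii)}; (ix) is listed later → (ix).
That leaves (vii) as the only ready step → (vii).
(viii) needed (vi) and (vii), now all done → (viii).
Ready: (iv) and (v). (iv) is listed later → (iv).
(v) is the only step now ready → (v).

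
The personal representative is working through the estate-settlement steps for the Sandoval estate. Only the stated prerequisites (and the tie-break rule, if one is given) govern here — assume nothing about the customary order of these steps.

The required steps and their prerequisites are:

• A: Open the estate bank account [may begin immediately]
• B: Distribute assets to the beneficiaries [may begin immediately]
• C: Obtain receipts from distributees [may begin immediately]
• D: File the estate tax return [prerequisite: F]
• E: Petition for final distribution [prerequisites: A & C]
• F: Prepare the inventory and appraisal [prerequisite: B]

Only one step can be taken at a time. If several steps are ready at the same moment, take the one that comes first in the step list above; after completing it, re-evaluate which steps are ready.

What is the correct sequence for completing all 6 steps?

A → B → C → E → F → D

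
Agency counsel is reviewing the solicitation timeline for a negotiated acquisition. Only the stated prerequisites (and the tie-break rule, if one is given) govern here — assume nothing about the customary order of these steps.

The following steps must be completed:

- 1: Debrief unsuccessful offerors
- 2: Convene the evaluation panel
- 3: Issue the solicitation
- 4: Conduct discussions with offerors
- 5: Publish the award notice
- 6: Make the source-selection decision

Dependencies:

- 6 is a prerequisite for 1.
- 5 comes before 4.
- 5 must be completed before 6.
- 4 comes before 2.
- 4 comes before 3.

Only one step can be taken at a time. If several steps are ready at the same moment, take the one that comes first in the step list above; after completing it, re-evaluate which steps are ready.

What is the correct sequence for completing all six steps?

5, 4, 2, 3, 6, 1

Only 5 has no prerequisites, so it is first.
4 and 6 are both available; 4 is listed earlier → 4.
2 and 3 now also ready, so the ready set is {2, 3, 6}; 2 is listed earlier → 2.
Ready: 3 and 6. 3 is listed earlier → 3.
Next only 6 has its prerequisites met → 6.
1 needed 6, now all done → 1.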